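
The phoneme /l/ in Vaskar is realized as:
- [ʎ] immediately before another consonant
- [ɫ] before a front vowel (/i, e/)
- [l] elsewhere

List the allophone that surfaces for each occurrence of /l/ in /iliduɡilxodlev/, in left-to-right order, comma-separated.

[ɫ], [ʎ], [ɫ]

Occurrence 1 (position 2): before a front vowel (/i, e/) → [ɫ].
Occurrence 2 (position 8): immediately before another consonant → [ʎ].
Occurrence 3 (position 12): before a front vowel (/i, e/) → [ɫ].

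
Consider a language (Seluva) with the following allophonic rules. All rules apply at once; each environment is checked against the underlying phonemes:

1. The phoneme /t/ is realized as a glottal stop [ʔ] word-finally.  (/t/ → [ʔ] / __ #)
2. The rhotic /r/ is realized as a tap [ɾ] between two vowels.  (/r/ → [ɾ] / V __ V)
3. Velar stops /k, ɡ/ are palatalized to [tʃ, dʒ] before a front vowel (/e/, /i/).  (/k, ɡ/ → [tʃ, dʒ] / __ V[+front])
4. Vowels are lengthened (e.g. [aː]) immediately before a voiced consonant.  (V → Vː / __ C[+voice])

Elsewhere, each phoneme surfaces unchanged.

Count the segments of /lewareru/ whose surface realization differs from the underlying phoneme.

Segments that undergo a rule: /e/ → [eː] (rule 4); /a/ → [aː] (rule 4); /r/ → [ɾ] (rule 2); /e/ → [eː] (rule 4); /r/ → [ɾ] (rule 2).
All other segments surface unchanged.

5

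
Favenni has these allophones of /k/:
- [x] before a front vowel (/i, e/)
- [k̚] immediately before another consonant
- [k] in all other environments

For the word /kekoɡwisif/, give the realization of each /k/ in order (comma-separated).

Occurrence 1 (position 1): before a front vowel (/i, e/) → [x].
Occurrence 2 (position 3): no conditioning environment matches → elsewhere allophone [k].

[x], [k]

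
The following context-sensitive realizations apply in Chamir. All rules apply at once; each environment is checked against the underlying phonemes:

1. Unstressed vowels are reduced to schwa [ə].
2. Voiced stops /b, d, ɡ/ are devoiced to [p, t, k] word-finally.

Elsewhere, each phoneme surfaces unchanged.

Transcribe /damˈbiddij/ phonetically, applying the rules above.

[dəmˈbiddəj]

/d/ (word-initial) is in the target of rule 2 but the environment (word-finally) is not met → [d].
Rule 1 applies to /a/ (between /d/ and /m/: in an unstressed syllable) → [ə].
/m/ (between /a/ and /b/): no rule targets it → [m].
/b/ (between /m/ and /i/) is in the target of rule 2 but the environment (word-finally) is not met → [b].
/i/ — between /b/ and /d/; rule 1 does not apply here → [i].
/d/ (between /i/ and /d/): rule 2 targets it, but not word-finally → unchanged [d].
/d/ (between /d/ and /i/): rule 2 targets it, but not word-finally → unchanged [d].
/i/ (between /d/ and /j/): in an unstressed syllable, so rule 1 applies → [ə].
/j/ (word-final) is unaffected → [j].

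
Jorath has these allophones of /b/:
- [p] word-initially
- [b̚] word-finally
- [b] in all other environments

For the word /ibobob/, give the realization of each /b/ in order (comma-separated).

[b], [b], [b̚]

Occurrence 1 (position 2): no conditioning environment matches → elsewhere allophone [b].
Occurrence 2 (position 4): no conditioning environment matches → elsewhere allophone [b].
Occurrence 3 (position 6): word-finally → [b̚].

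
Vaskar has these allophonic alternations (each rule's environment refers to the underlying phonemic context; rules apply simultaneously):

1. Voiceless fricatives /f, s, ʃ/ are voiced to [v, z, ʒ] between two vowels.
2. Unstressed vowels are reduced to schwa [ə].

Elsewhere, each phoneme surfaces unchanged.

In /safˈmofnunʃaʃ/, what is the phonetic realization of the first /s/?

[s]

/s/ — word-initial; rule 1 does not apply here → [s].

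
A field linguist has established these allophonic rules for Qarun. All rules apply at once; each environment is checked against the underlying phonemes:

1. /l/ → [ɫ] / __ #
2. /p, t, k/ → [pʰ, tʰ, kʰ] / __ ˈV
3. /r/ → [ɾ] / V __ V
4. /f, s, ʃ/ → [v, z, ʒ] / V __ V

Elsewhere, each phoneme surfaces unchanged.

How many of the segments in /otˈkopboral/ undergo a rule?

3

Segments that undergo a rule: /k/ → [kʰ] (rule 2); /r/ → [ɾ] (rule 3); /l/ → [ɫ] (rule 1).
All other segments surface unchanged.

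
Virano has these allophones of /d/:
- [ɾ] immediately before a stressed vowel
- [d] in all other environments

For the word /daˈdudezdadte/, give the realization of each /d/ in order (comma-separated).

Occurrence 1 (position 1): no conditioning environment matches → elsewhere allophone [d].
Occurrence 2 (position 3): immediately before a stressed vowel → [ɾ].
Occurrence 3 (position 5): no conditioning environment matches → elsewhere allophone [d].
Occurrence 4 (position 8): no conditioning environment matches → elsewhere allophone [d].
Occurrence 5 (position 10): no conditioning environment matches → elsewhere allophone [d].

[d], [ɾ], [d], [d], [d]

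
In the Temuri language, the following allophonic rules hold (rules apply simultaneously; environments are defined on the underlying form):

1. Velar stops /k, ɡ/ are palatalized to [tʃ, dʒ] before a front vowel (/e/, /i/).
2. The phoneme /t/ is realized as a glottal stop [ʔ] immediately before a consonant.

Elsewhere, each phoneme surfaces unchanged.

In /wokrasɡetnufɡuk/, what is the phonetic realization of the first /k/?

[k]

/k/ — between /o/ and /r/; rule 1 does not apply here → [k].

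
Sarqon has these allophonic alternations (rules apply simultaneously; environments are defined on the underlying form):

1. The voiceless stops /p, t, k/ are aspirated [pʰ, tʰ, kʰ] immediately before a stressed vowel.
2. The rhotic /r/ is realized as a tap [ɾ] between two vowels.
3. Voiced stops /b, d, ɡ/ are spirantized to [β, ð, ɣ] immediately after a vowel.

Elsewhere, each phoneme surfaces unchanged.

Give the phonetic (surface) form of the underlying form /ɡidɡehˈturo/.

[ɡiðɡehˈtʰuɾo]

/ɡ/ (word-initial) is in the target of rule 3 but the environment (immediately after a vowel) is not met → [ɡ].
/i/ (between /ɡ/ and /d/) is unaffected → [i].
/d/ — between /i/ and /ɡ/, immediately after a vowel — surfaces as [ð] (rule 3).
/ɡ/ (between /d/ and /e/) is in the target of rule 3 but the environment (immediately after a vowel) is not met → [ɡ].
/e/ (between /ɡ/ and /h/): no rule targets it → [e].
/h/ — not in any rule's target class → [h].
Rule 1 applies to /t/ (between /h/ and /u/: immediately before a stressed vowel) → [tʰ].
/u/ (between /t/ and /r/) is unaffected → [u].
/r/ (between /u/ and /o/) occurs between two vowels → [ɾ] by rule 2.
/o/ — not in any rule's target class → [o].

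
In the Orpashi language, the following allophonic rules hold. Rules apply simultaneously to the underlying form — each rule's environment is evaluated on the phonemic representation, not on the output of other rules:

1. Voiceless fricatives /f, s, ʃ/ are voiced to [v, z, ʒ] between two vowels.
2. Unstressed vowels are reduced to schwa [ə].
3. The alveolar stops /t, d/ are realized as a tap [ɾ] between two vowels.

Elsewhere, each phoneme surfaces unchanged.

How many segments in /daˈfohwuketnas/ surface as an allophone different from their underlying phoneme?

5

Segments that undergo a rule: /a/ → [ə] (rule 2); /f/ → [v] (rule 1); /u/ → [ə] (rule 2); /e/ → [ə] (rule 2); /a/ → [ə] (rule 2).
All other segments surface unchanged.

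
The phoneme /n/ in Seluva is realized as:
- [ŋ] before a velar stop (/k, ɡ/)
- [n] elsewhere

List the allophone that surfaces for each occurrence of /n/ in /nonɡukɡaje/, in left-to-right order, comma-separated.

[n], [ŋ]

Occurrence 1 (position 1): no conditioning environment matches → elsewhere allophone [n].
Occurrence 2 (position 3): before a velar stop → [ŋ].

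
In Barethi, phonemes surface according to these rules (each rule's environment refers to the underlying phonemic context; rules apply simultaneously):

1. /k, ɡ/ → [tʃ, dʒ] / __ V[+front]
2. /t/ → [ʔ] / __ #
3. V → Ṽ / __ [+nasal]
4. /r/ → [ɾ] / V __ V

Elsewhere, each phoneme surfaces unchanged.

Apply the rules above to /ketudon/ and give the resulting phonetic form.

/k/ (word-initial) occurs before a front vowel → [tʃ] by rule 1.
/e/ — between /k/ and /t/; rule 3 does not apply here → [e].
/t/ (between /e/ and /u/) fails the environment for rule 2, so it stays [t].
/u/ — between /t/ and /d/; rule 3 does not apply here → [u].
/d/ (between /u/ and /o/) is unaffected → [d].
/o/ — between /d/ and /n/, before a nasal consonant — surfaces as [õ] (rule 3).
/n/ (word-final): no rule targets it → [n].

[tʃetudõn]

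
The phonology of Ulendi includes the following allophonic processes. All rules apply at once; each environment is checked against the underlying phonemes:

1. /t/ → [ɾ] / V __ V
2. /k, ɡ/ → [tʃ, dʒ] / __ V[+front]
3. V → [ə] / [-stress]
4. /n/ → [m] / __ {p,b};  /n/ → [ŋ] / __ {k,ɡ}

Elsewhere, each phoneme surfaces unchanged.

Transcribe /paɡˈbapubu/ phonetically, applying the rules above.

/p/ stays [p].
/a/ — between /p/ and /ɡ/, in an unstressed syllable — surfaces as [ə] (rule 3).
/ɡ/ (between /a/ and /b/): rule 2 targets it, but not before a front vowel → unchanged [ɡ].
/b/ stays [b].
/a/ — between /b/ and /p/; rule 3 does not apply here → [a].
/p/ (between /a/ and /u/): no rule targets it → [p].
/u/ (between /p/ and /b/) occurs in an unstressed syllable → [ə] by rule 3.
/b/ stays [b].
Rule 3 applies to /u/ (word-final: in an unstressed syllable) → [ə].

[pəɡˈbapəbə]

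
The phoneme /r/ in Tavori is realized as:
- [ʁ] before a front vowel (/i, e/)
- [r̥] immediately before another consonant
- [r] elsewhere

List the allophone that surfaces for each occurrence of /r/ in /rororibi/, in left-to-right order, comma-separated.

Occurrence 1 (position 1): no conditioning environment matches → elsewhere allophone [r].
Occurrence 2 (position 3): no conditioning environment matches → elsewhere allophone [r].
Occurrence 3 (position 5): before a front vowel (/i, e/) → [ʁ].

[r], [r], [ʁ]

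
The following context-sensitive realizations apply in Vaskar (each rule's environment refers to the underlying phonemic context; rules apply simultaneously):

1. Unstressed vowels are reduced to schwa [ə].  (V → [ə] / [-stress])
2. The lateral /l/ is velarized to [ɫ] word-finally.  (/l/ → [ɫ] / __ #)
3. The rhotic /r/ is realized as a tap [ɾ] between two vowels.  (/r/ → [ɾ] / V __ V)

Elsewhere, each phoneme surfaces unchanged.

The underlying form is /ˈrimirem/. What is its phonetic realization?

[ˈriməɾəm]

/r/ — word-initial; rule 3 does not apply here → [r].
/i/ (between /r/ and /m/): rule 1 targets it, but not in an unstressed syllable → unchanged [i].
/m/ (between /i/ and /i/): no rule targets it → [m].
/i/ (between /m/ and /r/): in an unstressed syllable, so rule 1 applies → [ə].
/r/ meets the environment for rule 3 (between two vowels) → [ɾ].
Rule 1 applies to /e/ (between /r/ and /m/: in an unstressed syllable) → [ə].
/m/ (word-final) is unaffected → [m].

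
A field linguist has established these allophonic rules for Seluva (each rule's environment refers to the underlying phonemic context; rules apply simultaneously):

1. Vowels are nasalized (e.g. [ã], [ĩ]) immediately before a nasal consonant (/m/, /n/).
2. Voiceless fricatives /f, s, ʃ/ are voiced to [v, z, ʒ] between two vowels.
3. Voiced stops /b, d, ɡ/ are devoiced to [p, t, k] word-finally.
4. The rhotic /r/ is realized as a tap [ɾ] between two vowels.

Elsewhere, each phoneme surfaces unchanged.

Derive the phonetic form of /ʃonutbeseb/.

[ʃõnutbezep]

/ʃ/ (word-initial) is in the target of rule 2 but the environment (between two vowels) is not met → [ʃ].
/o/ (between /ʃ/ and /n/): before a nasal consonant, so rule 1 applies → [õ].
/n/ stays [n].
/u/ (between /n/ and /t/) is in the target of rule 1 but the environment (before a nasal consonant) is not met → [u].
/t/ — not in any rule's target class → [t].
/b/ — between /t/ and /e/; rule 3 does not apply here → [b].
/e/ (between /b/ and /s/) is in the target of rule 1 but the environment (before a nasal consonant) is not met → [e].
/s/ — between /e/ and /e/, between two vowels — surfaces as [z] (rule 2).
/e/ — between /s/ and /b/; rule 1 does not apply here → [e].
/b/ (word-final) occurs word-finally → [p] by rule 3.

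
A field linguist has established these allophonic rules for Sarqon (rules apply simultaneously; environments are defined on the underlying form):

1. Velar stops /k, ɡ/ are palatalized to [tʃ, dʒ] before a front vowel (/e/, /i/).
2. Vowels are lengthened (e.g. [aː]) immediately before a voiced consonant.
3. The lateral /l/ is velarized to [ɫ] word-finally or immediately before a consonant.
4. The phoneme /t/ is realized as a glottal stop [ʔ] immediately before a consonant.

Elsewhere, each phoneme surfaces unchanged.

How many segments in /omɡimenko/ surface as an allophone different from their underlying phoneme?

Segments that undergo a rule: /o/ → [oː] (rule 2); /ɡ/ → [dʒ] (rule 1); /i/ → [iː] (rule 2); /e/ → [eː] (rule 2).
All other segments surface unchanged.

4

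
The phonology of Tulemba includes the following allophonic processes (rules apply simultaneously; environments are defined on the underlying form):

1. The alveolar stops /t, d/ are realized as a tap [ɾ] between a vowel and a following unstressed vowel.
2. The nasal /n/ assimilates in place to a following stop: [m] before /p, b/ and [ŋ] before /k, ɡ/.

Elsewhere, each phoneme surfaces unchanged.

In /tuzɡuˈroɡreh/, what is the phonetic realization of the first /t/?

/t/ (word-initial) is in the target of rule 1 but the environment (between a vowel and a following unstressed vowel) is not met → [t].

[t]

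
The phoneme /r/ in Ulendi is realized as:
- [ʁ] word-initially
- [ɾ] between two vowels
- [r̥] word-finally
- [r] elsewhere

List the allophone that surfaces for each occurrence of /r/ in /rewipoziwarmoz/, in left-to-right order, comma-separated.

[ʁ], [r]

Occurrence 1 (position 1): word-initially → [ʁ].
Occurrence 2 (position 11): no conditioning environment matches → elsewhere allophone [r].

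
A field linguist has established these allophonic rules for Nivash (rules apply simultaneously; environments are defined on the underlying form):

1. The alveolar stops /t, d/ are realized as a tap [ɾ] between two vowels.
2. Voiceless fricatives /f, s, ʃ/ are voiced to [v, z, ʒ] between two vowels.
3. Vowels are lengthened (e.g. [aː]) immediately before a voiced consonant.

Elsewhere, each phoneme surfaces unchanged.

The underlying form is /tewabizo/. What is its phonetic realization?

/t/ (word-initial) fails the environment for rule 1, so it stays [t].
Rule 3 applies to /e/ (between /t/ and /w/: before a voiced consonant) → [eː].
/w/ (between /e/ and /a/): no rule targets it → [w].
/a/ (between /w/ and /b/): before a voiced consonant, so rule 3 applies → [aː].
/b/ (between /a/ and /i/): no rule targets it → [b].
/i/ (between /b/ and /z/) occurs before a voiced consonant → [iː] by rule 3.
/z/ (between /i/ and /o/) is unaffected → [z].
/o/ (word-final) is in the target of rule 3 but the environment (before a voiced consonant) is not met → [o].

[teːwaːbiːzo]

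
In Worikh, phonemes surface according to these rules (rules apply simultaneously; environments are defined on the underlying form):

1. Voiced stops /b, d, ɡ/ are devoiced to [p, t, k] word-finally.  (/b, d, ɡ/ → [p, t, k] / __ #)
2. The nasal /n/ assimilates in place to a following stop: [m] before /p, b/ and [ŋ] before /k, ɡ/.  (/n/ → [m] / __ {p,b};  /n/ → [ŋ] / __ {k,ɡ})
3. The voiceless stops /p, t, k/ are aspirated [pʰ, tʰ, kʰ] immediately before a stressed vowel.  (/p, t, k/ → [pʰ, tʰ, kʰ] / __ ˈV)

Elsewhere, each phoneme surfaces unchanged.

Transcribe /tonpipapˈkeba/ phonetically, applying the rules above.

/t/ (word-initial) fails the environment for rule 3, so it stays [t].
/o/ — not in any rule's target class → [o].
/n/ (between /o/ and /p/): before a labial or velar stop, so rule 2 applies → [m].
/p/ (between /n/ and /i/) is in the target of rule 3 but the environment (immediately before a stressed vowel) is not met → [p].
/i/ (between /p/ and /p/): no rule targets it → [i].
/p/ (between /i/ and /a/) is in the target of rule 3 but the environment (immediately before a stressed vowel) is not met → [p].
/a/ (between /p/ and /p/): no rule targets it → [a].
/p/ (between /a/ and /k/) is in the target of rule 3 but the environment (immediately before a stressed vowel) is not met → [p].
/k/ (between /p/ and /e/) occurs immediately before a stressed vowel → [kʰ] by rule 3.
/e/ — not in any rule's target class → [e].
/b/ (between /e/ and /a/): rule 1 targets it, but not word-finally → unchanged [b].
/a/ (word-final): no rule targets it → [a].

[tompipapˈkʰeba]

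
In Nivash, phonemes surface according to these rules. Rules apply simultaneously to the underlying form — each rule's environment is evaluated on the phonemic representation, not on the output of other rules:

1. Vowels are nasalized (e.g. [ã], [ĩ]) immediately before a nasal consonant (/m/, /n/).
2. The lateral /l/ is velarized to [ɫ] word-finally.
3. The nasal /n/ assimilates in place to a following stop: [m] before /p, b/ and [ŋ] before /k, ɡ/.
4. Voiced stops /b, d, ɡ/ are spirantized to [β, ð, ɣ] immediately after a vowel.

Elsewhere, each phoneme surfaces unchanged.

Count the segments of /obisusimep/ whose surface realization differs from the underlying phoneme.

Segments that undergo a rule: /b/ → [β] (rule 4); /i/ → [ĩ] (rule 1).
All other segments surface unchanged.

2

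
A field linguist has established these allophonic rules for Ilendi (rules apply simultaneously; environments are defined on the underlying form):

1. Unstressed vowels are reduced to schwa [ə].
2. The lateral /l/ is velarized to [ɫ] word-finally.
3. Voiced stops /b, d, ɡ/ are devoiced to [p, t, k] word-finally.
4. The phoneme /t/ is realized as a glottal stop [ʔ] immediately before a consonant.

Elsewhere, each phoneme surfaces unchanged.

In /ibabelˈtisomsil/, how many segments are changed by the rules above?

6

Segments that undergo a rule: /i/ → [ə] (rule 1); /a/ → [ə] (rule 1); /e/ → [ə] (rule 1); /o/ → [ə] (rule 1); /i/ → [ə] (rule 1); /l/ → [ɫ] (rule 2).
All other segments surface unchanged.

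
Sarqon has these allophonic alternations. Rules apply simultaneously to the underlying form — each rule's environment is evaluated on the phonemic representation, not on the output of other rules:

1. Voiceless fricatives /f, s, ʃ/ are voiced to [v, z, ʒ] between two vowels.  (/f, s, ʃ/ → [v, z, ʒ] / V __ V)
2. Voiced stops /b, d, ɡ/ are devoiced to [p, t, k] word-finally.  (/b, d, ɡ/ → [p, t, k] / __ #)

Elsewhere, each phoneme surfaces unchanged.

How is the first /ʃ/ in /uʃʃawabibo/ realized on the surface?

/ʃ/ (between /u/ and /ʃ/): rule 1 targets it, but not between two vowels → unchanged [ʃ].

[ʃ]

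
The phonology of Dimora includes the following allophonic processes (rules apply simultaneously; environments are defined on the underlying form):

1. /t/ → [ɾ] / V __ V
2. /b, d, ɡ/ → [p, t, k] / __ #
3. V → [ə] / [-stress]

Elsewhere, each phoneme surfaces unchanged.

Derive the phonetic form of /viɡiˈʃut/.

/v/ stays [v].
Rule 3 applies to /i/ (between /v/ and /ɡ/: in an unstressed syllable) → [ə].
/ɡ/ (between /i/ and /i/) is in the target of rule 2 but the environment (word-finally) is not met → [ɡ].
/i/ (between /ɡ/ and /ʃ/): in an unstressed syllable, so rule 3 applies → [ə].
/ʃ/ (between /i/ and /u/) is unaffected → [ʃ].
/u/ (between /ʃ/ and /t/) is in the target of rule 3 but the environment (in an unstressed syllable) is not met → [u].
/t/ (word-final) fails the environment for rule 1, so it stays [t].

[vəɡəˈʃut]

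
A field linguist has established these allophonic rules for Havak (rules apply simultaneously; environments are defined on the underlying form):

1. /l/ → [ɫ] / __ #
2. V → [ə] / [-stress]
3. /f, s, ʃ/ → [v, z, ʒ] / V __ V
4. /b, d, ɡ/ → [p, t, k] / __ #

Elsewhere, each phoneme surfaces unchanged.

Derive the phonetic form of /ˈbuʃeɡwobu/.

/b/ (word-initial) fails the environment for rule 4, so it stays [b].
/u/ (between /b/ and /ʃ/) fails the environment for rule 2, so it stays [u].
Rule 3 applies to /ʃ/ (between /u/ and /e/: between two vowels) → [ʒ].
/e/ — between /ʃ/ and /ɡ/, in an unstressed syllable — surfaces as [ə] (rule 2).
/ɡ/ (between /e/ and /w/) fails the environment for rule 4, so it stays [ɡ].
/w/ stays [w].
/o/ meets the environment for rule 2 (in an unstressed syllable) → [ə].
/b/ (between /o/ and /u/) is in the target of rule 4 but the environment (word-finally) is not met → [b].
Rule 2 applies to /u/ (word-final: in an unstressed syllable) → [ə].

[ˈbuʒəɡwəbə]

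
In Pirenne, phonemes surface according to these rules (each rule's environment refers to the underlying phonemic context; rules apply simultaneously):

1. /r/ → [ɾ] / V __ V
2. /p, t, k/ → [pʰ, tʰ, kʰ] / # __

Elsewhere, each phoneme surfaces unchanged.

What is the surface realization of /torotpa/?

/t/ — word-initial, word-initially — surfaces as [tʰ] (rule 2).
/o/ (between /t/ and /r/) is unaffected → [o].
/r/ (between /o/ and /o/): between two vowels, so rule 1 applies → [ɾ].
/o/ (between /r/ and /t/): no rule targets it → [o].
/t/ (between /o/ and /p/) is in the target of rule 2 but the environment (word-initially) is not met → [t].
/p/ (between /t/ and /a/) is in the target of rule 2 but the environment (word-initially) is not met → [p].
/a/ — not in any rule's target class → [a].

[tʰoɾotpa]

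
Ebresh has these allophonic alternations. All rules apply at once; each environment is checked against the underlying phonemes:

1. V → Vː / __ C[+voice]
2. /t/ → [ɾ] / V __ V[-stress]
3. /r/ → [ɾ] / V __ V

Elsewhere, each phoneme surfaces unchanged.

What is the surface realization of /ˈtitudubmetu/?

[ˈtiɾuːduːbmeɾu]

/t/ (word-initial) fails the environment for rule 2, so it stays [t].
/i/ (between /t/ and /t/) fails the environment for rule 1, so it stays [i].
/t/ (between /i/ and /u/): between a vowel and a following unstressed vowel, so rule 2 applies → [ɾ].
/u/ (between /t/ and /d/): before a voiced consonant, so rule 1 applies → [uː].
/d/ (between /u/ and /u/) is unaffected → [d].
/u/ (between /d/ and /b/): before a voiced consonant, so rule 1 applies → [uː].
/b/ stays [b].
/m/ stays [m].
/e/ (between /m/ and /t/): rule 1 targets it, but not before a voiced consonant → unchanged [e].
/t/ (between /e/ and /u/) occurs between a vowel and a following unstressed vowel → [ɾ] by rule 2.
/u/ (word-final) is in the target of rule 1 but the environment (before a voiced consonant) is not met → [u].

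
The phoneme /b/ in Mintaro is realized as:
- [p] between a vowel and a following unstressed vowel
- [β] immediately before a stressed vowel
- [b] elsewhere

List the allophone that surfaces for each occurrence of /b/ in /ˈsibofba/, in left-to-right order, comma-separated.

[p], [b]

Occurrence 1 (position 3): between a vowel and a following unstressed vowel → [p].
Occurrence 2 (position 6): no conditioning environment matches → elsewhere allophone [b].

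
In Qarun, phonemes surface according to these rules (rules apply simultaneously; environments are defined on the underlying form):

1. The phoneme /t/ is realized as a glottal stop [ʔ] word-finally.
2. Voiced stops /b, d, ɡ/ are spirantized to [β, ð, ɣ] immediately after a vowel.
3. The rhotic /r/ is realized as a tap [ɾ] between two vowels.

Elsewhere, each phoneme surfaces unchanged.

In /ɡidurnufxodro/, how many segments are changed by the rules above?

2

Segments that undergo a rule: /d/ → [ð] (rule 2); /d/ → [ð] (rule 2).
All other segments surface unchanged.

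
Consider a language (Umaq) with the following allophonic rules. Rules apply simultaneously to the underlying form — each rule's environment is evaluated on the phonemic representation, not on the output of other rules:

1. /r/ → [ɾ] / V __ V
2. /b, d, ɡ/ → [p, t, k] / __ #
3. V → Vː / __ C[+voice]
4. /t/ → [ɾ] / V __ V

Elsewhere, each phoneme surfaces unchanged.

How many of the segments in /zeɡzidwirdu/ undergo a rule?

3

Segments that undergo a rule: /e/ → [eː] (rule 3); /i/ → [iː] (rule 3); /i/ → [iː] (rule 3).
All other segments surface unchanged.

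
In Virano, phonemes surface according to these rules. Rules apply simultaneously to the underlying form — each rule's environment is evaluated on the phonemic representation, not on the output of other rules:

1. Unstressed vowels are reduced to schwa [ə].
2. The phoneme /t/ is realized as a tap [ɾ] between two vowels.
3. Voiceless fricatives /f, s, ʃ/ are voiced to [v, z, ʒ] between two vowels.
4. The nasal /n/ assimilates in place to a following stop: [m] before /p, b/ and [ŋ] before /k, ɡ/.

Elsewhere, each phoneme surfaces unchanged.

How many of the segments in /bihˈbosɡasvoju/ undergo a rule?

4

Segments that undergo a rule: /i/ → [ə] (rule 1); /a/ → [ə] (rule 1); /o/ → [ə] (rule 1); /u/ → [ə] (rule 1).
All other segments surface unchanged.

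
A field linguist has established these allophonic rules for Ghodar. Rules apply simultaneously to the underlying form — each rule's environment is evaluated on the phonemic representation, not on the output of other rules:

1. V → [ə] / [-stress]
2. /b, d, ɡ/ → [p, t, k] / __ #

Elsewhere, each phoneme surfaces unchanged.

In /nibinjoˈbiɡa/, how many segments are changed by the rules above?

Segments that undergo a rule: /i/ → [ə] (rule 1); /i/ → [ə] (rule 1); /o/ → [ə] (rule 1); /a/ → [ə] (rule 1).
All other segments surface unchanged.

4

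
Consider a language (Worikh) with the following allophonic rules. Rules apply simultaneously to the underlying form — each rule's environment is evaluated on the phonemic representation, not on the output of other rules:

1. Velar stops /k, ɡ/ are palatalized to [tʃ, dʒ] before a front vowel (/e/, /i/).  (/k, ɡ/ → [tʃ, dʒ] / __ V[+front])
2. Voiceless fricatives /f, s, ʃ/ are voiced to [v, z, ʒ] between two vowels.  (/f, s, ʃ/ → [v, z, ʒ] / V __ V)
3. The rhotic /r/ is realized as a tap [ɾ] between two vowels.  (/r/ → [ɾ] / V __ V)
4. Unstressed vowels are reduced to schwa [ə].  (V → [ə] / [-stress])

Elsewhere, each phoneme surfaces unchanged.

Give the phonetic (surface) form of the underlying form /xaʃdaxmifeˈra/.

/x/ (word-initial): no rule targets it → [x].
/a/ — between /x/ and /ʃ/, in an unstressed syllable — surfaces as [ə] (rule 4).
/ʃ/ (between /a/ and /d/) is in the target of rule 2 but the environment (between two vowels) is not met → [ʃ].
/d/ — not in any rule's target class → [d].
/a/ (between /d/ and /x/): in an unstressed syllable, so rule 4 applies → [ə].
/x/ (between /a/ and /m/) is unaffected → [x].
/m/ (between /x/ and /i/): no rule targets it → [m].
/i/ — between /m/ and /f/, in an unstressed syllable — surfaces as [ə] (rule 4).
/f/ meets the environment for rule 2 (between two vowels) → [v].
/e/ (between /f/ and /r/): in an unstressed syllable, so rule 4 applies → [ə].
/r/ meets the environment for rule 3 (between two vowels) → [ɾ].
/a/ — word-final; rule 4 does not apply here → [a].

[xəʃdəxməvəˈɾa]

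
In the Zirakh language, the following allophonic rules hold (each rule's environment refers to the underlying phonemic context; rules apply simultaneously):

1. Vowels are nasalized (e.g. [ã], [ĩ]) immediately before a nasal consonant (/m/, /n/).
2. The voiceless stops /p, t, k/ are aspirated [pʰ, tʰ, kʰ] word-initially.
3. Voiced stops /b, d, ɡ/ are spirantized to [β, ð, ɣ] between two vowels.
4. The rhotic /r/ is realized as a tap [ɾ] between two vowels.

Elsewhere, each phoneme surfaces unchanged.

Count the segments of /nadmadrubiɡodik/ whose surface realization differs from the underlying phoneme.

3

Segments that undergo a rule: /b/ → [β] (rule 3); /ɡ/ → [ɣ] (rule 3); /d/ → [ð] (rule 3).
All other segments surface unchanged.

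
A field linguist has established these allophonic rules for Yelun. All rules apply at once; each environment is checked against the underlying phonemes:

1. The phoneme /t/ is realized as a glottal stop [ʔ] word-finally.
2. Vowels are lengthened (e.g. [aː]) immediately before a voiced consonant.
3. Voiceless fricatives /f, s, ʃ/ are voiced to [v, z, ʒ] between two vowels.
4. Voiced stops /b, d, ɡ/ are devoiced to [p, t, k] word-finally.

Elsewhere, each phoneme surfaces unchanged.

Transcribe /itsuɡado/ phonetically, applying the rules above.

[itsuːɡaːdo]

/i/ (word-initial): rule 2 targets it, but not before a voiced consonant → unchanged [i].
/t/ (between /i/ and /s/) is in the target of rule 1 but the environment (word-finally) is not met → [t].
/s/ (between /t/ and /u/) fails the environment for rule 3, so it stays [s].
/u/ — between /s/ and /ɡ/, before a voiced consonant — surfaces as [uː] (rule 2).
/ɡ/ (between /u/ and /a/): rule 4 targets it, but not word-finally → unchanged [ɡ].
/a/ (between /ɡ/ and /d/): before a voiced consonant, so rule 2 applies → [aː].
/d/ (between /a/ and /o/): rule 4 targets it, but not word-finally → unchanged [d].
/o/ (word-final) is in the target of rule 2 but the environment (before a voiced consonant) is not met → [o].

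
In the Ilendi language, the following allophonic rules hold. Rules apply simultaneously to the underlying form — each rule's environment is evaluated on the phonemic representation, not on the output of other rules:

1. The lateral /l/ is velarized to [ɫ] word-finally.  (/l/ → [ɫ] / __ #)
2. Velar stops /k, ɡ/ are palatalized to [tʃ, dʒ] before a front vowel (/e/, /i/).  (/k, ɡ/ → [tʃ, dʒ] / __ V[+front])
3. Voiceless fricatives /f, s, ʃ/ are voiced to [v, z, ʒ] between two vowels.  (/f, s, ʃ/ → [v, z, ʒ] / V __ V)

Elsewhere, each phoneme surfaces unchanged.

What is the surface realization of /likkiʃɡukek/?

[liktʃiʃɡutʃek]

/l/ — word-initial; rule 1 does not apply here → [l].
/i/ (between /l/ and /k/): no rule targets it → [i].
/k/ (between /i/ and /k/): rule 2 targets it, but not before a front vowel → unchanged [k].
/k/ — between /k/ and /i/, before a front vowel — surfaces as [tʃ] (rule 2).
/i/ — not in any rule's target class → [i].
/ʃ/ — between /i/ and /ɡ/; rule 3 does not apply here → [ʃ].
/ɡ/ (between /ʃ/ and /u/) is in the target of rule 2 but the environment (before a front vowel) is not met → [ɡ].
/u/ (between /ɡ/ and /k/) is unaffected → [u].
/k/ meets the environment for rule 2 (before a front vowel) → [tʃ].
/e/ (between /k/ and /k/): no rule targets it → [e].
/k/ — word-final; rule 2 does not apply here → [k].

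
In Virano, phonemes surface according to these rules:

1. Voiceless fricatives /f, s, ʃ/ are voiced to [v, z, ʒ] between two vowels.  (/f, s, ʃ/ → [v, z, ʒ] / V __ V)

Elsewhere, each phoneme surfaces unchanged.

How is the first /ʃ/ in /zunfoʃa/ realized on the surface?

[ʒ]

Rule 1 applies to /ʃ/ (between /o/ and /a/: between two vowels) → [ʒ].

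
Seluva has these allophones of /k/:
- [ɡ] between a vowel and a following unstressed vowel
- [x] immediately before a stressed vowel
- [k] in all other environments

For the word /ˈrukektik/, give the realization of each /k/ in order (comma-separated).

Occurrence 1 (position 3): between a vowel and a following unstressed vowel → [ɡ].
Occurrence 2 (position 5): no conditioning environment matches → elsewhere allophone [k].
Occurrence 3 (position 8): no conditioning environment matches → elsewhere allophone [k].

[ɡ], [k], [k]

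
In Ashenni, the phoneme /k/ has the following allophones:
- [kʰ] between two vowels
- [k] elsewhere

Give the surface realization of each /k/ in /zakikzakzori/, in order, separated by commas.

Occurrence 1 (position 3): between two vowels → [kʰ].
Occurrence 2 (position 5): no conditioning environment matches → elsewhere allophone [k].
Occurrence 3 (position 8): no conditioning environment matches → elsewhere allophone [k].

[kʰ], [k], [k]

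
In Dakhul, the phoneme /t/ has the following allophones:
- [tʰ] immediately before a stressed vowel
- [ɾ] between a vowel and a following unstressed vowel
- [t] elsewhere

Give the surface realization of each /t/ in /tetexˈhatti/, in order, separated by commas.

Occurrence 1 (position 1): no conditioning environment matches → elsewhere allophone [t].
Occurrence 2 (position 3): between a vowel and an unstressed vowel → [ɾ].
Occurrence 3 (position 8): no conditioning environment matches → elsewhere allophone [t].
Occurrence 4 (position 9): no conditioning environment matches → elsewhere allophone [t].

[t], [ɾ], [t], [t]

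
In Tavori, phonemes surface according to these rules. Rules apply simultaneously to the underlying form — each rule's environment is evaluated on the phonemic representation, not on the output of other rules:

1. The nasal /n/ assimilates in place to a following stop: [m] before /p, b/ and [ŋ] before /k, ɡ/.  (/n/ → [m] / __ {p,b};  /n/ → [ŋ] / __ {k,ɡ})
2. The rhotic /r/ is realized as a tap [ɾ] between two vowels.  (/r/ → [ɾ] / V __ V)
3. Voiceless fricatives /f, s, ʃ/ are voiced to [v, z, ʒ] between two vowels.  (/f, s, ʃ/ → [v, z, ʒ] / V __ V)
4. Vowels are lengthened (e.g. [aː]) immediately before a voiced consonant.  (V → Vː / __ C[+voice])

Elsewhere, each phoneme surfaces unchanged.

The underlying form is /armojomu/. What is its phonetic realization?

/a/ (word-initial) occurs before a voiced consonant → [aː] by rule 4.
/r/ — between /a/ and /m/; rule 2 does not apply here → [r].
/m/ stays [m].
/o/ — between /m/ and /j/, before a voiced consonant — surfaces as [oː] (rule 4).
/j/ stays [j].
/o/ (between /j/ and /m/) occurs before a voiced consonant → [oː] by rule 4.
/m/ stays [m].
/u/ (word-final) is in the target of rule 4 but the environment (before a voiced consonant) is not met → [u].

[aːrmoːjoːmu]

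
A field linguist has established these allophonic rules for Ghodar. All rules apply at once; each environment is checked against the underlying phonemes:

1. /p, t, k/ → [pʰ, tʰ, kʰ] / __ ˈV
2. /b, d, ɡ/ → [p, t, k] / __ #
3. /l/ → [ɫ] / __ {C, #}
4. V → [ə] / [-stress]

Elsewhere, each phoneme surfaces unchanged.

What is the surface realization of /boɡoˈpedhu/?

/b/ (word-initial) is in the target of rule 2 but the environment (word-finally) is not met → [b].
/o/ — between /b/ and /ɡ/, in an unstressed syllable — surfaces as [ə] (rule 4).
/ɡ/ (between /o/ and /o/): rule 2 targets it, but not word-finally → unchanged [ɡ].
Rule 4 applies to /o/ (between /ɡ/ and /p/: in an unstressed syllable) → [ə].
/p/ meets the environment for rule 1 (immediately before a stressed vowel) → [pʰ].
/e/ (between /p/ and /d/) fails the environment for rule 4, so it stays [e].
/d/ (between /e/ and /h/) is in the target of rule 2 but the environment (word-finally) is not met → [d].
/u/ — word-final, in an unstressed syllable — surfaces as [ə] (rule 4).

[bəɡəˈpʰedhə]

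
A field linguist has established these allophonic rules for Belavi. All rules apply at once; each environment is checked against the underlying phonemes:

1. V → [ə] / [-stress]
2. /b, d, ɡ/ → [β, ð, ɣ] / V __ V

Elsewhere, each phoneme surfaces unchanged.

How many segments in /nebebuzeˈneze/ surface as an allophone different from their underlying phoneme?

7

Segments that undergo a rule: /e/ → [ə] (rule 1); /b/ → [β] (rule 2); /e/ → [ə] (rule 1); /b/ → [β] (rule 2); /u/ → [ə] (rule 1); /e/ → [ə] (rule 1); /e/ → [ə] (rule 1).
All other segments surface unchanged.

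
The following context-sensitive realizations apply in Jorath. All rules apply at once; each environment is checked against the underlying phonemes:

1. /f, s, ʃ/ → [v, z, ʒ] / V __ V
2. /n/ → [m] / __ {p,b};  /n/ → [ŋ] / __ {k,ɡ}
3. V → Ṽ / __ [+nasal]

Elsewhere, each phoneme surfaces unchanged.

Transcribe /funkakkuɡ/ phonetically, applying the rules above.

[fũŋkakkuɡ]

/f/ (word-initial) is in the target of rule 1 but the environment (between two vowels) is not met → [f].
/u/ meets the environment for rule 3 (before a nasal consonant) → [ũ].
/n/ (between /u/ and /k/) occurs before a labial or velar stop → [ŋ] by rule 2.
/a/ — between /k/ and /k/; rule 3 does not apply here → [a].
/u/ — between /k/ and /ɡ/; rule 3 does not apply here → [u].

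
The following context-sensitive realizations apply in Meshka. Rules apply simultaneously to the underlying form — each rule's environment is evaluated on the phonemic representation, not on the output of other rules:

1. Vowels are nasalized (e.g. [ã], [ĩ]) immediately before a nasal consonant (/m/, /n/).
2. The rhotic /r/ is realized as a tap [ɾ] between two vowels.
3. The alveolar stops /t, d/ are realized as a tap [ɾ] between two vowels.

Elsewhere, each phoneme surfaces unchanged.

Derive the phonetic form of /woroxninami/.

[woɾoxnĩnãmi]

/w/ (word-initial) is unaffected → [w].
/o/ (between /w/ and /r/) fails the environment for rule 1, so it stays [o].
/r/ (between /o/ and /o/) occurs between two vowels → [ɾ] by rule 2.
/o/ (between /r/ and /x/) fails the environment for rule 1, so it stays [o].
/x/ (between /o/ and /n/) is unaffected → [x].
/n/ (between /x/ and /i/) is unaffected → [n].
/i/ meets the environment for rule 1 (before a nasal consonant) → [ĩ].
/n/ stays [n].
Rule 1 applies to /a/ (between /n/ and /m/: before a nasal consonant) → [ã].
/m/ (between /a/ and /i/) is unaffected → [m].
/i/ — word-final; rule 1 does not apply here → [i].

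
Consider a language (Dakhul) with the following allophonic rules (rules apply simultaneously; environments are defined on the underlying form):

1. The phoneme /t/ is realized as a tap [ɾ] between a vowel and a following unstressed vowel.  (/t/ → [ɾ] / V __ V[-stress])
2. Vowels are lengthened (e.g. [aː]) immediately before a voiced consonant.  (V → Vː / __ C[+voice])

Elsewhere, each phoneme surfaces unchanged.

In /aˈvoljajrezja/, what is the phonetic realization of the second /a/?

[aː]

/a/ (between /j/ and /j/): before a voiced consonant, so rule 2 applies → [aː].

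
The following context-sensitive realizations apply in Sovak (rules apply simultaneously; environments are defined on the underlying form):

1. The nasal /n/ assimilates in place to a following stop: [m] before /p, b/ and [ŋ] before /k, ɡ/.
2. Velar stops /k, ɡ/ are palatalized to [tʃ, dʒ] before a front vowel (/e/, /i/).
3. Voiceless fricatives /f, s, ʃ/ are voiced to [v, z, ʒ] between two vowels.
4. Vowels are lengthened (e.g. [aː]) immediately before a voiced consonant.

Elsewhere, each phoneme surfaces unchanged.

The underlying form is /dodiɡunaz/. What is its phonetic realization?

[doːdiːɡuːnaːz]

/d/ (word-initial) is unaffected → [d].
Rule 4 applies to /o/ (between /d/ and /d/: before a voiced consonant) → [oː].
/d/ — not in any rule's target class → [d].
Rule 4 applies to /i/ (between /d/ and /ɡ/: before a voiced consonant) → [iː].
/ɡ/ (between /i/ and /u/): rule 2 targets it, but not before a front vowel → unchanged [ɡ].
/u/ (between /ɡ/ and /n/) occurs before a voiced consonant → [uː] by rule 4.
/n/ (between /u/ and /a/): rule 1 targets it, but not before a labial or velar stop → unchanged [n].
/a/ (between /n/ and /z/) occurs before a voiced consonant → [aː] by rule 4.
/z/ — not in any rule's target class → [z].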